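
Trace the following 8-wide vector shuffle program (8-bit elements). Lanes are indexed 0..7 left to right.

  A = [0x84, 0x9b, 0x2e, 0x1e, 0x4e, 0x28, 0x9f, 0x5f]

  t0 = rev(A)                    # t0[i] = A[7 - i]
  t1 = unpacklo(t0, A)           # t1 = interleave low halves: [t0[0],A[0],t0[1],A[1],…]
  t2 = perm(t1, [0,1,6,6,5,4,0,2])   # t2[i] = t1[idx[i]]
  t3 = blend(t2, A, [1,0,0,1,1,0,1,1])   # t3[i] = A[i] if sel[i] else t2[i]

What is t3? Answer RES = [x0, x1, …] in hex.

RES = [0x84, 0x84, 0x4e, 0x1e, 0x4e, 0x28, 0x9f, 0x5f]

t0 = [0x5f, 0x9f, 0x28, 0x4e, 0x1e, 0x2e, 0x9b, 0x84]
t1 = [0x5f, 0x84, 0x9f, 0x9b, 0x28, 0x2e, 0x4e, 0x1e]
t2 = [0x5f, 0x84, 0x4e, 0x4e, 0x2e, 0x28, 0x5f, 0x9f]
t3 = [0x84, 0x84, 0x4e, 0x1e, 0x4e, 0x28, 0x9f, 0x5f]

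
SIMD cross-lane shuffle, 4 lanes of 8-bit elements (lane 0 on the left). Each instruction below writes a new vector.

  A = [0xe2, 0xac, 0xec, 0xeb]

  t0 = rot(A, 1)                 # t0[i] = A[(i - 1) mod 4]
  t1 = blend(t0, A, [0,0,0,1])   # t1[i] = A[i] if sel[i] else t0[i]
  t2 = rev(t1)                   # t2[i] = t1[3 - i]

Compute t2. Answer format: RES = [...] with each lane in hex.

RES = [0xeb, 0xac, 0xe2, 0xeb]

t0 = [0xeb, 0xe2, 0xac, 0xec]
t1 = [0xeb, 0xe2, 0xac, 0xeb]
t2 = [0xeb, 0xac, 0xe2, 0xeb]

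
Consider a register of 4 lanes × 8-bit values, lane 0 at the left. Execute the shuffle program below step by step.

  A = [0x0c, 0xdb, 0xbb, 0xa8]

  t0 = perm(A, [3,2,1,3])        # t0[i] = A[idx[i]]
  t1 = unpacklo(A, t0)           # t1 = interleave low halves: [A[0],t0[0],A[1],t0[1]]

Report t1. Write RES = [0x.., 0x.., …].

RES = [0x0c, 0xa8, 0xdb, 0xbb]

→ t0 |a8|bb|db|a8|
→ t1 |0c|a8|db|bb|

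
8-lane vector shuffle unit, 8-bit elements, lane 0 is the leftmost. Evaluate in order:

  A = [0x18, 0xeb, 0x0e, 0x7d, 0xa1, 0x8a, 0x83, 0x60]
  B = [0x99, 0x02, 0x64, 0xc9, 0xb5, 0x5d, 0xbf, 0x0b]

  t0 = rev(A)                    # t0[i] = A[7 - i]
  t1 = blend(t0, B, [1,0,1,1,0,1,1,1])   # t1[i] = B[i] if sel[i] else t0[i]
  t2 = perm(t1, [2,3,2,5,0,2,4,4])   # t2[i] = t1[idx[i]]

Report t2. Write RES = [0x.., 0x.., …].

RES = [0x64, 0xc9, 0x64, 0x5d, 0x99, 0x64, 0x7d, 0x7d]

t0 = [0x60, 0x83, 0x8a, 0xa1, 0x7d, 0x0e, 0xeb, 0x18]
t1 = [0x99, 0x83, 0x64, 0xc9, 0x7d, 0x5d, 0xbf, 0x0b]
t2 = [0x64, 0xc9, 0x64, 0x5d, 0x99, 0x64, 0x7d, 0x7d]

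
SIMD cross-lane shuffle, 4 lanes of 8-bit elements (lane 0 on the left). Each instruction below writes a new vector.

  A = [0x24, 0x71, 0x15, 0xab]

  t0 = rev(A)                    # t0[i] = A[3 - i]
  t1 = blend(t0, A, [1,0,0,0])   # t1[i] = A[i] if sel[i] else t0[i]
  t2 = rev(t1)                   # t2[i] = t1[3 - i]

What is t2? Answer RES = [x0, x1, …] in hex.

  t0: ab 15 71 24
  t1: 24 15 71 24
  t2: 24 71 15 24

RES = [0x24, 0x71, 0x15, 0x24]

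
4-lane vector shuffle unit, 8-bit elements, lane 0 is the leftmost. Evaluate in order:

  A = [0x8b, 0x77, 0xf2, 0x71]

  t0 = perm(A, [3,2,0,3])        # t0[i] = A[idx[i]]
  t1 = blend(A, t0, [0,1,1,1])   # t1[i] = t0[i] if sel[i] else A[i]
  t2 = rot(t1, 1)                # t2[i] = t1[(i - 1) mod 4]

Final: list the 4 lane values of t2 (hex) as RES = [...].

  t0: 71 f2 8b 71
  t1: 8b f2 8b 71
  t2: 71 8b f2 8b

RES = [ 0x71  0x8b  0xf2  0x8b ]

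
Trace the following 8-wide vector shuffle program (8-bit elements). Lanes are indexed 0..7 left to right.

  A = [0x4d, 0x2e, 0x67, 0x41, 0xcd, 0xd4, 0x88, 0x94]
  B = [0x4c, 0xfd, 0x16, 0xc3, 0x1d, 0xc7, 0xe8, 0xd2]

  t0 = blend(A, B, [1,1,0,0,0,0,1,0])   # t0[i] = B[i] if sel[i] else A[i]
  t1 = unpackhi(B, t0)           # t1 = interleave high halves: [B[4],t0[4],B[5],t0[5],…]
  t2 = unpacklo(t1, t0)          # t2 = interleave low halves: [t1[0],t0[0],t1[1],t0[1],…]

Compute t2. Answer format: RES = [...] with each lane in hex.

RES = [ 0x1d  0x4c  0xcd  0xfd  0xc7  0x67  0xd4  0x41 ]

  t0: 4c fd 67 41 cd d4 e8 94
  t1: 1d cd c7 d4 e8 e8 d2 94
  t2: 1d 4c cd fd c7 67 d4 41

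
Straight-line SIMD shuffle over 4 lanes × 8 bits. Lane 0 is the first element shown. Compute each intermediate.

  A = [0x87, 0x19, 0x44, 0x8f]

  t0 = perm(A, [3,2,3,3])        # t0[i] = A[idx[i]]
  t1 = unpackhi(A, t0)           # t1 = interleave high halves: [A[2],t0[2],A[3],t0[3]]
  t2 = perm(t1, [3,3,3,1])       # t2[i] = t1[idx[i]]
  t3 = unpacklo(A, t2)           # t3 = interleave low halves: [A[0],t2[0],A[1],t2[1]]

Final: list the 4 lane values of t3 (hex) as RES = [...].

→ t0 |8f|44|8f|8f|
→ t1 |44|8f|8f|8f|
→ t2 |8f|8f|8f|8f|
→ t3 |87|8f|19|8f|

RES = [0x87, 0x8f, 0x19, 0x8f]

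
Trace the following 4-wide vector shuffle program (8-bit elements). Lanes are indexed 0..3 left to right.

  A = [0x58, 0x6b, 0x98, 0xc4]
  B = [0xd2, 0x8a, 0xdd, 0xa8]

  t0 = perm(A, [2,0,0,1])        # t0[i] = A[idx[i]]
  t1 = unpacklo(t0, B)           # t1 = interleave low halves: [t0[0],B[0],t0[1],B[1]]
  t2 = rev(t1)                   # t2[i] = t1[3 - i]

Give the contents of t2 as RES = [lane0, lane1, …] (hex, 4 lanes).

RES = [0x8a, 0x58, 0xd2, 0x98]

→ t0 |98|58|58|6b|
→ t1 |98|d2|58|8a|
→ t2 |8a|58|d2|98|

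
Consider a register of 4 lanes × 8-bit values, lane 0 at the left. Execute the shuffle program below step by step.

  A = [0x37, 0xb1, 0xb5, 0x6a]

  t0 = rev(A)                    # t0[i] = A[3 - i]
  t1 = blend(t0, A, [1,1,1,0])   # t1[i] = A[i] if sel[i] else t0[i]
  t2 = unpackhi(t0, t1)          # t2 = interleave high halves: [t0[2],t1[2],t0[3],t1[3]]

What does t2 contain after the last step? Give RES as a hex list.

RES = [0xb1, 0xb5, 0x37, 0x37]

→ t0 |6a|b5|b1|37|
→ t1 |37|b1|b5|37|
→ t2 |b1|b5|37|37|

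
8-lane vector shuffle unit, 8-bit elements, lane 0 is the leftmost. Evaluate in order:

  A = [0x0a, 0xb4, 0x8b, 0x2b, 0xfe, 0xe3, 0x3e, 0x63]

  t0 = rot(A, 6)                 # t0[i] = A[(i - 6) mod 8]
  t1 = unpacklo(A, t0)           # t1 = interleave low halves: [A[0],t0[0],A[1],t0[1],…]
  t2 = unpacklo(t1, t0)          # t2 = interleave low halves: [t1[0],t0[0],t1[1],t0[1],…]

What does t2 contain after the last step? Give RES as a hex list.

RES = [0x0a, 0x8b, 0x8b, 0x2b, 0xb4, 0xfe, 0x2b, 0xe3]

→ t0 |8b|2b|fe|e3|3e|63|0a|b4|
→ t1 |0a|8b|b4|2b|8b|fe|2b|e3|
→ t2 |0a|8b|8b|2b|b4|fe|2b|e3|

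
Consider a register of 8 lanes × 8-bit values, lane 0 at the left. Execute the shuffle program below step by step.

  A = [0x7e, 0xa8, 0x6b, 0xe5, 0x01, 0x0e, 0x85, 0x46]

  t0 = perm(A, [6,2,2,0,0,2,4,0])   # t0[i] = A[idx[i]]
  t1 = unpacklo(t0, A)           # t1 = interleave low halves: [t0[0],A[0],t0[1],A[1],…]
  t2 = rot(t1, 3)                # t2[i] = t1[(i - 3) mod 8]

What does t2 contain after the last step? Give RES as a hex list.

RES = [0x6b, 0x7e, 0xe5, 0x85, 0x7e, 0x6b, 0xa8, 0x6b]

t0 = [0x85, 0x6b, 0x6b, 0x7e, 0x7e, 0x6b, 0x01, 0x7e]
t1 = [0x85, 0x7e, 0x6b, 0xa8, 0x6b, 0x6b, 0x7e, 0xe5]
t2 = [0x6b, 0x7e, 0xe5, 0x85, 0x7e, 0x6b, 0xa8, 0x6b]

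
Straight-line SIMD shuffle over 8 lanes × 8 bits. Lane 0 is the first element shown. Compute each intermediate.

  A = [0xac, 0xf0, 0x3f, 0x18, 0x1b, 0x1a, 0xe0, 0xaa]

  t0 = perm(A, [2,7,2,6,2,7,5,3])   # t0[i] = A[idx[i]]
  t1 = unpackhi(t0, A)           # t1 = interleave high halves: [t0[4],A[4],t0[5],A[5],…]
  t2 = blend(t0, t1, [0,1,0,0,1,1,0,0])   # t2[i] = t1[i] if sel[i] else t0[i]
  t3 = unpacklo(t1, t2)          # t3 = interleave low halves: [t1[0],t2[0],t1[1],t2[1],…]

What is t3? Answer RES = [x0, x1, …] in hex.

RES = [ 0x3f  0x3f  0x1b  0x1b  0xaa  0x3f  0x1a  0xe0 ]

→ t0 |3f|aa|3f|e0|3f|aa|1a|18|
→ t1 |3f|1b|aa|1a|1a|e0|18|aa|
→ t2 |3f|1b|3f|e0|1a|e0|1a|18|
→ t3 |3f|3f|1b|1b|aa|3f|1a|e0|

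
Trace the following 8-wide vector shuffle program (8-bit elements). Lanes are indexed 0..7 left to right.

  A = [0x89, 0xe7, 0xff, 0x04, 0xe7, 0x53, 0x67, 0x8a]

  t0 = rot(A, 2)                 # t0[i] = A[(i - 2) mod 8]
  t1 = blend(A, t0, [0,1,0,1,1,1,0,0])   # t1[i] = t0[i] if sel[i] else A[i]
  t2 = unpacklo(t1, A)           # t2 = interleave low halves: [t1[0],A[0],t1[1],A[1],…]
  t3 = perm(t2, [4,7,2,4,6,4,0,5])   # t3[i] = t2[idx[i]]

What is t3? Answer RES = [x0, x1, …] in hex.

RES = [ 0xff  0x04  0x8a  0xff  0xe7  0xff  0x89  0xff ]

  t0: 67 8a 89 e7 ff 04 e7 53
  t1: 89 8a ff e7 ff 04 67 8a
  t2: 89 89 8a e7 ff ff e7 04
  t3: ff 04 8a ff e7 ff 89 ff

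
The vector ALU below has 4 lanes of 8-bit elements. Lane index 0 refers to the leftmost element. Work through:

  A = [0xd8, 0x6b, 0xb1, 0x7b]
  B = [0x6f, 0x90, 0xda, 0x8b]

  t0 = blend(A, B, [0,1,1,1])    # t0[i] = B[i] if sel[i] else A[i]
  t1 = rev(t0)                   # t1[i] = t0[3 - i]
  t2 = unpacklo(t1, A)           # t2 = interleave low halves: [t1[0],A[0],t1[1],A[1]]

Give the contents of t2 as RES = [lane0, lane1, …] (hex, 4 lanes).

  t0: d8 90 da 8b
  t1: 8b da 90 d8
  t2: 8b d8 da 6b

RES = [ 0x8b  0xd8  0xda  0x6b ]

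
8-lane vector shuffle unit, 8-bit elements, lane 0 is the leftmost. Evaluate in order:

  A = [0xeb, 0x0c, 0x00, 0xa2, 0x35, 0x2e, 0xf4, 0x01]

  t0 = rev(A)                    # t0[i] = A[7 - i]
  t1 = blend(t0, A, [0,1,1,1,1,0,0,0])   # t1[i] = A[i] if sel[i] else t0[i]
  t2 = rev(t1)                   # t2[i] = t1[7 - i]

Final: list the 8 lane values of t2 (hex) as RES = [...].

  t0: 01 f4 2e 35 a2 00 0c eb
  t1: 01 0c 00 a2 35 00 0c eb
  t2: eb 0c 00 35 a2 00 0c 01

RES = [ 0xeb  0x0c  0x00  0x35  0xa2  0x00  0x0c  0x01 ]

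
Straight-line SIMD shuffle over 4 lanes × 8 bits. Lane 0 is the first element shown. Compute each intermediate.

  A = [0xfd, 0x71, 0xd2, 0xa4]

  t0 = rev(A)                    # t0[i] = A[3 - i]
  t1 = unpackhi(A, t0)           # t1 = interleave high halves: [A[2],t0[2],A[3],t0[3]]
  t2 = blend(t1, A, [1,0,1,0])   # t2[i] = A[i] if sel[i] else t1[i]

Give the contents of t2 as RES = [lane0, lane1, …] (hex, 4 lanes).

RES = [0xfd, 0x71, 0xd2, 0xfd]

t0 = [0xa4, 0xd2, 0x71, 0xfd]
t1 = [0xd2, 0x71, 0xa4, 0xfd]
t2 = [0xfd, 0x71, 0xd2, 0xfd]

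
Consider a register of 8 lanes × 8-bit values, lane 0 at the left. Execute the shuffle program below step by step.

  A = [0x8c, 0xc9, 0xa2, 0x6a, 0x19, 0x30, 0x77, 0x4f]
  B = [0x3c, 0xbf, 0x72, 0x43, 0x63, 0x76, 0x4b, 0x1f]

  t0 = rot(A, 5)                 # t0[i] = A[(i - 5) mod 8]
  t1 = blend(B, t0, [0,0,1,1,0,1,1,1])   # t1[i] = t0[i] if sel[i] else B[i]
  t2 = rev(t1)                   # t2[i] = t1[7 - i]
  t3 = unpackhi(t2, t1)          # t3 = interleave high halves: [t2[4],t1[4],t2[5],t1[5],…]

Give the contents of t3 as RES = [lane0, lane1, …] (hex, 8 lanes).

→ t0 |6a|19|30|77|4f|8c|c9|a2|
→ t1 |3c|bf|30|77|63|8c|c9|a2|
→ t2 |a2|c9|8c|63|77|30|bf|3c|
→ t3 |77|63|30|8c|bf|c9|3c|a2|

RES = [ 0x77  0x63  0x30  0x8c  0xbf  0xc9  0x3c  0xa2 ]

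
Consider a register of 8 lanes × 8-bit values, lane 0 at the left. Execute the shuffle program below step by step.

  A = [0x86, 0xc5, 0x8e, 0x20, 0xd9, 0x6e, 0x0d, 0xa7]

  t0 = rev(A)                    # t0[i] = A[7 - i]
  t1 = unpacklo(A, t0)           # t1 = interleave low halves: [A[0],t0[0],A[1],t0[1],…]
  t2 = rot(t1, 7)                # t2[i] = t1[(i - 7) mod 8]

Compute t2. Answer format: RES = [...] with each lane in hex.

  t0: a7 0d 6e d9 20 8e c5 86
  t1: 86 a7 c5 0d 8e 6e 20 d9
  t2: a7 c5 0d 8e 6e 20 d9 86

RES = [ 0xa7  0xc5  0x0d  0x8e  0x6e  0x20  0xd9  0x86 ]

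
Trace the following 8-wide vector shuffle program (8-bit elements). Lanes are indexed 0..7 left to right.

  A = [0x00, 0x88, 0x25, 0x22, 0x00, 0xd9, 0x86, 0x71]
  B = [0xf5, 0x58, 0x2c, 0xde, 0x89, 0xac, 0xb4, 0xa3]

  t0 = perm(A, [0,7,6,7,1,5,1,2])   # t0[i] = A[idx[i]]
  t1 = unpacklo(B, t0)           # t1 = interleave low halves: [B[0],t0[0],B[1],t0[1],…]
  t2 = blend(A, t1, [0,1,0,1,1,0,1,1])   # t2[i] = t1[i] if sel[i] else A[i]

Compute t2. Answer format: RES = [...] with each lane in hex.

RES = [0x00, 0x00, 0x25, 0x71, 0x2c, 0xd9, 0xde, 0x71]

  t0: 00 71 86 71 88 d9 88 25
  t1: f5 00 58 71 2c 86 de 71
  t2: 00 00 25 71 2c d9 de 71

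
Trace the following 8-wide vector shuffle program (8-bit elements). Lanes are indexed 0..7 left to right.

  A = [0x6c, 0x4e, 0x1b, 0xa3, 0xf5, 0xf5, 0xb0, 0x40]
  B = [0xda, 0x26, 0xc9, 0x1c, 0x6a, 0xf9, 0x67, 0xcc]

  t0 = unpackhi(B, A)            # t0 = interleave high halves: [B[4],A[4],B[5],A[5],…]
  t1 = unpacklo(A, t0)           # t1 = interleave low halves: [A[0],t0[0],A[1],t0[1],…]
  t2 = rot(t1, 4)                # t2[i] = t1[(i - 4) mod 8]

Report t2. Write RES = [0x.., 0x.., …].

RES = [ 0x1b  0xf9  0xa3  0xf5  0x6c  0x6a  0x4e  0xf5 ]

t0 = [0x6a, 0xf5, 0xf9, 0xf5, 0x67, 0xb0, 0xcc, 0x40]
t1 = [0x6c, 0x6a, 0x4e, 0xf5, 0x1b, 0xf9, 0xa3, 0xf5]
t2 = [0x1b, 0xf9, 0xa3, 0xf5, 0x6c, 0x6a, 0x4e, 0xf5]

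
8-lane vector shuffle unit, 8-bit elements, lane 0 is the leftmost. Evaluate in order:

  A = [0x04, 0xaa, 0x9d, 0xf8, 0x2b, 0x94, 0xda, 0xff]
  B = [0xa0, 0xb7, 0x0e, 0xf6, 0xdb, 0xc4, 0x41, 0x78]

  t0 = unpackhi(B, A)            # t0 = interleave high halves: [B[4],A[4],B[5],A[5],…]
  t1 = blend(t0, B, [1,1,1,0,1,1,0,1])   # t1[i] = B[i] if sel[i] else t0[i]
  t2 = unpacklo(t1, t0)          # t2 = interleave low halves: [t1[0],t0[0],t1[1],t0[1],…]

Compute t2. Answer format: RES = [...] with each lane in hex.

  t0: db 2b c4 94 41 da 78 ff
  t1: a0 b7 0e 94 db c4 78 78
  t2: a0 db b7 2b 0e c4 94 94

RES = [0xa0, 0xdb, 0xb7, 0x2b, 0x0e, 0xc4, 0x94, 0x94]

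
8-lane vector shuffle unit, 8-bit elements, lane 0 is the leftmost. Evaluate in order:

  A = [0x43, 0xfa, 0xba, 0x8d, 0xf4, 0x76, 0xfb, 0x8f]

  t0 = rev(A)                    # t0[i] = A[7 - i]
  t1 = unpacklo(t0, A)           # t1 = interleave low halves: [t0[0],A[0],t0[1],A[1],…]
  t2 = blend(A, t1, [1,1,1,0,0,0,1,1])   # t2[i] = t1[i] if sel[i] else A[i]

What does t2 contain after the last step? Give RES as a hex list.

RES = [0x8f, 0x43, 0xfb, 0x8d, 0xf4, 0x76, 0xf4, 0x8d]

→ t0 |8f|fb|76|f4|8d|ba|fa|43|
→ t1 |8f|43|fb|fa|76|ba|f4|8d|
→ t2 |8f|43|fb|8d|f4|76|f4|8d|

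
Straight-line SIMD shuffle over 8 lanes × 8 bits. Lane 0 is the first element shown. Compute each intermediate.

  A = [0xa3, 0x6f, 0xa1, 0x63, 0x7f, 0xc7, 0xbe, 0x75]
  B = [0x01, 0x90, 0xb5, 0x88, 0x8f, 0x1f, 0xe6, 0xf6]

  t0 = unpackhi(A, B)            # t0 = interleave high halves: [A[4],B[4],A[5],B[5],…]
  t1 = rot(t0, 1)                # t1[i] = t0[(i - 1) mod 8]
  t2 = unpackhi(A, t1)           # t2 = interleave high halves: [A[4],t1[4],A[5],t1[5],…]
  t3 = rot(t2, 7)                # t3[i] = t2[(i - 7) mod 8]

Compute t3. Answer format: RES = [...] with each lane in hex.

→ t0 |7f|8f|c7|1f|be|e6|75|f6|
→ t1 |f6|7f|8f|c7|1f|be|e6|75|
→ t2 |7f|1f|c7|be|be|e6|75|75|
→ t3 |1f|c7|be|be|e6|75|75|7f|

RES = [0x1f, 0xc7, 0xbe, 0xbe, 0xe6, 0x75, 0x75, 0x7f]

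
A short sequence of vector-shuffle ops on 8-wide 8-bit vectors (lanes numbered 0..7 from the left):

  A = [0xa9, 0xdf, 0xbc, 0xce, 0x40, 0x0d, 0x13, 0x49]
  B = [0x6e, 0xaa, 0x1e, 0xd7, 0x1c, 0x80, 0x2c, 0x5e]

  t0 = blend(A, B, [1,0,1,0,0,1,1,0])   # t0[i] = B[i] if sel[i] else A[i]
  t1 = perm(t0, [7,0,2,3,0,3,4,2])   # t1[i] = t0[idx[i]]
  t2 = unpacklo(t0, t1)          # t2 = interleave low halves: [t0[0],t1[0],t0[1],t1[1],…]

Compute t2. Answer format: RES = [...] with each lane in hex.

RES = [ 0x6e  0x49  0xdf  0x6e  0x1e  0x1e  0xce  0xce ]

  t0: 6e df 1e ce 40 80 2c 49
  t1: 49 6e 1e ce 6e ce 40 1e
  t2: 6e 49 df 6e 1e 1e ce ce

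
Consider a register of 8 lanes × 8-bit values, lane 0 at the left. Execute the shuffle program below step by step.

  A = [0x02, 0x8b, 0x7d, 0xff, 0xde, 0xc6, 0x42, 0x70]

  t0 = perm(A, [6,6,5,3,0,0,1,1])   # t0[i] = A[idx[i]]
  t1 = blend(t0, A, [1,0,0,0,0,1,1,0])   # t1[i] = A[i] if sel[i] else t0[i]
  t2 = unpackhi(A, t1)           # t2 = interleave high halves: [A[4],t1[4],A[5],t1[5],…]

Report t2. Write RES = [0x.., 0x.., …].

RES = [ 0xde  0x02  0xc6  0xc6  0x42  0x42  0x70  0x8b ]

  t0: 42 42 c6 ff 02 02 8b 8b
  t1: 02 42 c6 ff 02 c6 42 8b
  t2: de 02 c6 c6 42 42 70 8b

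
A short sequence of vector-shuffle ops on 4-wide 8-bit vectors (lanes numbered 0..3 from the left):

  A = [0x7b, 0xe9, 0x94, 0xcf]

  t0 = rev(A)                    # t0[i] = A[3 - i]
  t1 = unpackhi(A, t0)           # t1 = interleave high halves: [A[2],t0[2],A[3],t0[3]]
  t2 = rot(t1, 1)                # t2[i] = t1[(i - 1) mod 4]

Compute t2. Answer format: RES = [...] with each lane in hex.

  t0: cf 94 e9 7b
  t1: 94 e9 cf 7b
  t2: 7b 94 e9 cf

RES = [0x7b, 0x94, 0xe9, 0xcf]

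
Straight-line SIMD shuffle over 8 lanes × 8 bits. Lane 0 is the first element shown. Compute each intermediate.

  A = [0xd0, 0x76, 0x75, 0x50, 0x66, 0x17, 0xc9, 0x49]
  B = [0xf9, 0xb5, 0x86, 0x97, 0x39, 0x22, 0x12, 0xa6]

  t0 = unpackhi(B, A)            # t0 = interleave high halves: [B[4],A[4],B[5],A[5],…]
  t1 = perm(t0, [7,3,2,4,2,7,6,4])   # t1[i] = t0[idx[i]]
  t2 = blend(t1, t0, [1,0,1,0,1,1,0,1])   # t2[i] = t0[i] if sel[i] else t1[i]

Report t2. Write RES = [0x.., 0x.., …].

RES = [0x39, 0x17, 0x22, 0x12, 0x12, 0xc9, 0xa6, 0x49]

→ t0 |39|66|22|17|12|c9|a6|49|
→ t1 |49|17|22|12|22|49|a6|12|
→ t2 |39|17|22|12|12|c9|a6|49|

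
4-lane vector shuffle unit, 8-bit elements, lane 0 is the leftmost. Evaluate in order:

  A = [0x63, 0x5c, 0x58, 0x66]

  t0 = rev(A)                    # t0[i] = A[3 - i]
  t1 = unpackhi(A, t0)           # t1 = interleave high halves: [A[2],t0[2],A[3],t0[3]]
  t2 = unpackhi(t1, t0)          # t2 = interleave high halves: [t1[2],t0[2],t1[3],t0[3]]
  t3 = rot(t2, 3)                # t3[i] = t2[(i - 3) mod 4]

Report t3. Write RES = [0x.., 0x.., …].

  t0: 66 58 5c 63
  t1: 58 5c 66 63
  t2: 66 5c 63 63
  t3: 5c 63 63 66

RES = [0x5c, 0x63, 0x63, 0x66]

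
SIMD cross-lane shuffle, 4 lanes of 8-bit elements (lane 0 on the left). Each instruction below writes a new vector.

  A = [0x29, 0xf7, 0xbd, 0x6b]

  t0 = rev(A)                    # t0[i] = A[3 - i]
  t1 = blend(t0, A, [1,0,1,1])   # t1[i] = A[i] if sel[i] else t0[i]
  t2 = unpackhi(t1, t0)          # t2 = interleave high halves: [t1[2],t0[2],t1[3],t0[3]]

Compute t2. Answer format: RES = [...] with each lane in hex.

RES = [0xbd, 0xf7, 0x6b, 0x29]

  t0: 6b bd f7 29
  t1: 29 bd bd 6b
  t2: bd f7 6b 29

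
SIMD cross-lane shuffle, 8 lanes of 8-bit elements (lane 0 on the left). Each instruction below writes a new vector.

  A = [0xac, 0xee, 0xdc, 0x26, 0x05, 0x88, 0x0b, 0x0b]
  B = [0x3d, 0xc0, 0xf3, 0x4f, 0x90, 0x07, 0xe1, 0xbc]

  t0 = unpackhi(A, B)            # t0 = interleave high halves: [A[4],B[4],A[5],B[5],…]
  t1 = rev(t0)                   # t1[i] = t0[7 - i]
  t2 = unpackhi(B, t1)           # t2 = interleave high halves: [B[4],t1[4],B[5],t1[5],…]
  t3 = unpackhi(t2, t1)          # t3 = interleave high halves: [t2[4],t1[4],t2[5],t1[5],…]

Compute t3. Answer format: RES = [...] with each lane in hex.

RES = [ 0xe1  0x07  0x90  0x88  0xbc  0x90  0x05  0x05 ]

t0 = [0x05, 0x90, 0x88, 0x07, 0x0b, 0xe1, 0x0b, 0xbc]
t1 = [0xbc, 0x0b, 0xe1, 0x0b, 0x07, 0x88, 0x90, 0x05]
t2 = [0x90, 0x07, 0x07, 0x88, 0xe1, 0x90, 0xbc, 0x05]
t3 = [0xe1, 0x07, 0x90, 0x88, 0xbc, 0x90, 0x05, 0x05]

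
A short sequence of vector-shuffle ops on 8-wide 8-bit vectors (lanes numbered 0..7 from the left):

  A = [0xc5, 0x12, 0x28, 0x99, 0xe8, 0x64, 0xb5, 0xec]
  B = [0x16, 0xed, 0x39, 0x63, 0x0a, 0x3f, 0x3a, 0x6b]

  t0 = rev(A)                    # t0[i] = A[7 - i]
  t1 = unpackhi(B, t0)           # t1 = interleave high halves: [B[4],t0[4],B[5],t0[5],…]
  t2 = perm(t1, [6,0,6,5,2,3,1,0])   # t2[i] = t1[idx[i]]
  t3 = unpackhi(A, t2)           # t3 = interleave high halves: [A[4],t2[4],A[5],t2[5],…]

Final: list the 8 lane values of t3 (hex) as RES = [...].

RES = [ 0xe8  0x3f  0x64  0x28  0xb5  0x99  0xec  0x0a ]

→ t0 |ec|b5|64|e8|99|28|12|c5|
→ t1 |0a|99|3f|28|3a|12|6b|c5|
→ t2 |6b|0a|6b|12|3f|28|99|0a|
→ t3 |e8|3f|64|28|b5|99|ec|0a|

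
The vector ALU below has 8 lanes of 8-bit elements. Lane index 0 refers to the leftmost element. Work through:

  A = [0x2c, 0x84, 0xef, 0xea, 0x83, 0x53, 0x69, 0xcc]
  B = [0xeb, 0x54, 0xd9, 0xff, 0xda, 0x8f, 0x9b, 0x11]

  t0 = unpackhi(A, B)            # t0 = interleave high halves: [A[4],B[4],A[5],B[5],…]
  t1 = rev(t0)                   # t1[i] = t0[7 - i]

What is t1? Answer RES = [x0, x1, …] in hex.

→ t0 |83|da|53|8f|69|9b|cc|11|
→ t1 |11|cc|9b|69|8f|53|da|83|

RES = [0x11, 0xcc, 0x9b, 0x69, 0x8f, 0x53, 0xda, 0x83]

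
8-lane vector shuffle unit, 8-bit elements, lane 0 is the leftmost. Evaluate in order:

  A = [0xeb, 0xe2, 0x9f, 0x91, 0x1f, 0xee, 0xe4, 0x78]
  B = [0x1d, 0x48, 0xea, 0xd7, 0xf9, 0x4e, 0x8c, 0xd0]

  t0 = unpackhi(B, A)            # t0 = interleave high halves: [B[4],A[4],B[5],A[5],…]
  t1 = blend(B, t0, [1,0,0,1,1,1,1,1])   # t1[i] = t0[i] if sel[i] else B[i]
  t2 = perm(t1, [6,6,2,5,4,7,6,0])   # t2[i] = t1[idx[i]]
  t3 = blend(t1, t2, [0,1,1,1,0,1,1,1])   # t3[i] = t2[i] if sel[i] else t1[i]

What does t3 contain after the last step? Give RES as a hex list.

RES = [0xf9, 0xd0, 0xea, 0xe4, 0x8c, 0x78, 0xd0, 0xf9]

→ t0 |f9|1f|4e|ee|8c|e4|d0|78|
→ t1 |f9|48|ea|ee|8c|e4|d0|78|
→ t2 |d0|d0|ea|e4|8c|78|d0|f9|
→ t3 |f9|d0|ea|e4|8c|78|d0|f9|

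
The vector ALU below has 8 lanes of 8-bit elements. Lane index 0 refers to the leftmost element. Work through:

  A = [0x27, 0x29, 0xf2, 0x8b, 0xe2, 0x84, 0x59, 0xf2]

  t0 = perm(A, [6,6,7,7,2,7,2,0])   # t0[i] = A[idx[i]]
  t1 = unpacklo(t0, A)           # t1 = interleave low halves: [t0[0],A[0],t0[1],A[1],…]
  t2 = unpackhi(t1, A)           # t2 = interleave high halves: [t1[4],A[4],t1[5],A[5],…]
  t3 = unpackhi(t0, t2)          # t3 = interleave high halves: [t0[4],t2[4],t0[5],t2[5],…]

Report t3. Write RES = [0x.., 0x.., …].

RES = [ 0xf2  0xf2  0xf2  0x59  0xf2  0x8b  0x27  0xf2 ]

→ t0 |59|59|f2|f2|f2|f2|f2|27|
→ t1 |59|27|59|29|f2|f2|f2|8b|
→ t2 |f2|e2|f2|84|f2|59|8b|f2|
→ t3 |f2|f2|f2|59|f2|8b|27|f2|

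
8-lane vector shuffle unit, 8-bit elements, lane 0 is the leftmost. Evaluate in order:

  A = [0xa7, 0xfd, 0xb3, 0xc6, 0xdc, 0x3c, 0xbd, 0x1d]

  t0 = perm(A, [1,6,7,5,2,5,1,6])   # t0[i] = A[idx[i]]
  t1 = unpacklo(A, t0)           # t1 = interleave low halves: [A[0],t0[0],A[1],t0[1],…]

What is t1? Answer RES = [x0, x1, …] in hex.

RES = [ 0xa7  0xfd  0xfd  0xbd  0xb3  0x1d  0xc6  0x3c ]

→ t0 |fd|bd|1d|3c|b3|3c|fd|bd|
→ t1 |a7|fd|fd|bd|b3|1d|c6|3c|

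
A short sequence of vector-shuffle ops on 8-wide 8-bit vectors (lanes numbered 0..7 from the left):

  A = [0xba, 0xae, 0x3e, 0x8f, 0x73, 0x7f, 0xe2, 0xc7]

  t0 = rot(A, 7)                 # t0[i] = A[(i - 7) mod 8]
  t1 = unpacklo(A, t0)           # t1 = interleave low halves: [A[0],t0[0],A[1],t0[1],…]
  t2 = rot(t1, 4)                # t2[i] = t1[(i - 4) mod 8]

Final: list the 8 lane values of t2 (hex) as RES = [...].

RES = [0x3e, 0x8f, 0x8f, 0x73, 0xba, 0xae, 0xae, 0x3e]

→ t0 |ae|3e|8f|73|7f|e2|c7|ba|
→ t1 |ba|ae|ae|3e|3e|8f|8f|73|
→ t2 |3e|8f|8f|73|ba|ae|ae|3e|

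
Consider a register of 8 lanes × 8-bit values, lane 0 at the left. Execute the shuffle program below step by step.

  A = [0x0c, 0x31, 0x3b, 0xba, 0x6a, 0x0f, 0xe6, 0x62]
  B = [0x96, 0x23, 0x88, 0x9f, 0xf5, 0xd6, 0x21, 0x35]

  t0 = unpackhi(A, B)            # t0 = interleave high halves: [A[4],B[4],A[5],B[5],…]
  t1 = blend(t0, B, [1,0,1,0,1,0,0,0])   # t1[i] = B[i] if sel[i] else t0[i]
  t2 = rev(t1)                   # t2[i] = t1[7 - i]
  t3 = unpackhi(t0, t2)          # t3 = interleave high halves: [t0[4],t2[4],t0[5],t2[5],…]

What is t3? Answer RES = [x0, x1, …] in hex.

RES = [0xe6, 0xd6, 0x21, 0x88, 0x62, 0xf5, 0x35, 0x96]

  t0: 6a f5 0f d6 e6 21 62 35
  t1: 96 f5 88 d6 f5 21 62 35
  t2: 35 62 21 f5 d6 88 f5 96
  t3: e6 d6 21 88 62 f5 35 96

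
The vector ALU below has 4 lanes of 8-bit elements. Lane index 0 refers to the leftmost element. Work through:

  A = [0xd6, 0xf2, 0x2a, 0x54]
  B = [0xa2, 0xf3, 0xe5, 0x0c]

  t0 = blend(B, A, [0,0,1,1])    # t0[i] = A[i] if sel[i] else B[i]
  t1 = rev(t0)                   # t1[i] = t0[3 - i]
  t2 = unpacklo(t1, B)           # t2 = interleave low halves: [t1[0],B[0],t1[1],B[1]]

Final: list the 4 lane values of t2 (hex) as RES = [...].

t0 = [0xa2, 0xf3, 0x2a, 0x54]
t1 = [0x54, 0x2a, 0xf3, 0xa2]
t2 = [0x54, 0xa2, 0x2a, 0xf3]

RES = [0x54, 0xa2, 0x2a, 0xf3]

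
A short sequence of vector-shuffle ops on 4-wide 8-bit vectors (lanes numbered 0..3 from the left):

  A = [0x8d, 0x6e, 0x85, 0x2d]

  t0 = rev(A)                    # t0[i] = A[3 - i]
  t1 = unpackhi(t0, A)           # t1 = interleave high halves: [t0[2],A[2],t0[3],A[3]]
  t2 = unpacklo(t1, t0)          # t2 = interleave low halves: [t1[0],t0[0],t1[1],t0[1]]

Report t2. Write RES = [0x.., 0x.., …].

RES = [ 0x6e  0x2d  0x85  0x85 ]

t0 = [0x2d, 0x85, 0x6e, 0x8d]
t1 = [0x6e, 0x85, 0x8d, 0x2d]
t2 = [0x6e, 0x2d, 0x85, 0x85]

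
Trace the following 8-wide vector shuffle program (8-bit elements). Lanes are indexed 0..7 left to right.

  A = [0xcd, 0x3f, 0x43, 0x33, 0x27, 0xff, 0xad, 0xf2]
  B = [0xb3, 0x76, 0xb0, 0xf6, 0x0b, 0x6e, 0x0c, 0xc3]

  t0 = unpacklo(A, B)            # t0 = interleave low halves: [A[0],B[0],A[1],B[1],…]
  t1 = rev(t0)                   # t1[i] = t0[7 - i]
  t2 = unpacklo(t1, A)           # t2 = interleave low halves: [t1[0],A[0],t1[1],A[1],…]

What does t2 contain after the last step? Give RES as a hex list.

RES = [0xf6, 0xcd, 0x33, 0x3f, 0xb0, 0x43, 0x43, 0x33]

t0 = [0xcd, 0xb3, 0x3f, 0x76, 0x43, 0xb0, 0x33, 0xf6]
t1 = [0xf6, 0x33, 0xb0, 0x43, 0x76, 0x3f, 0xb3, 0xcd]
t2 = [0xf6, 0xcd, 0x33, 0x3f, 0xb0, 0x43, 0x43, 0x33]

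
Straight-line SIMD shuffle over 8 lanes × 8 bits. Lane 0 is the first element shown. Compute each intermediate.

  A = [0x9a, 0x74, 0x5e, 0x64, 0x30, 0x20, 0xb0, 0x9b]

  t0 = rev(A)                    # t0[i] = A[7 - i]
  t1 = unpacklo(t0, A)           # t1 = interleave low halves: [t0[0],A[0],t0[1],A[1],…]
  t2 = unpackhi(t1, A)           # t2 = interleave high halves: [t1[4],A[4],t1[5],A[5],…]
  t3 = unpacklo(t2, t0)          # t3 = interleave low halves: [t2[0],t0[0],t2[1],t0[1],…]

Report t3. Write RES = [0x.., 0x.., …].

RES = [ 0x20  0x9b  0x30  0xb0  0x5e  0x20  0x20  0x30 ]

  t0: 9b b0 20 30 64 5e 74 9a
  t1: 9b 9a b0 74 20 5e 30 64
  t2: 20 30 5e 20 30 b0 64 9b
  t3: 20 9b 30 b0 5e 20 20 30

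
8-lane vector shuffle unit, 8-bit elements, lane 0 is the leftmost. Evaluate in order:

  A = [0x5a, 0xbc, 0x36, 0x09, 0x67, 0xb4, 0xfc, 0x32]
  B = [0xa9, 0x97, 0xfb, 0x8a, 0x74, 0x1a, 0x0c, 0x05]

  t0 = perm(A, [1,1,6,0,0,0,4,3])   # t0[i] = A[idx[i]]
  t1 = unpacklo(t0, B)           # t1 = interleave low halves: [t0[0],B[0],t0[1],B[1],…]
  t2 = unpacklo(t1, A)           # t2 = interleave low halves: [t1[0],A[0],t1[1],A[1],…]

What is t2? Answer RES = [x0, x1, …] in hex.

  t0: bc bc fc 5a 5a 5a 67 09
  t1: bc a9 bc 97 fc fb 5a 8a
  t2: bc 5a a9 bc bc 36 97 09

RES = [ 0xbc  0x5a  0xa9  0xbc  0xbc  0x36  0x97  0x09 ]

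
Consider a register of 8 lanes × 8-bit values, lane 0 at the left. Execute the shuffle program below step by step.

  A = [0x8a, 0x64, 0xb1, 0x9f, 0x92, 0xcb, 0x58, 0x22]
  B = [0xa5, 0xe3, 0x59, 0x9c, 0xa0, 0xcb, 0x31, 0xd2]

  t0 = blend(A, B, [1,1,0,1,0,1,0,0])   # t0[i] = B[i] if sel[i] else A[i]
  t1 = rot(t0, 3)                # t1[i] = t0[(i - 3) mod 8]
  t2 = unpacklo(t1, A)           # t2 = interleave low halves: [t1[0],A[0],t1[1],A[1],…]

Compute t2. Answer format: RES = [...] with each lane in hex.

RES = [ 0xcb  0x8a  0x58  0x64  0x22  0xb1  0xa5  0x9f ]

  t0: a5 e3 b1 9c 92 cb 58 22
  t1: cb 58 22 a5 e3 b1 9c 92
  t2: cb 8a 58 64 22 b1 a5 9f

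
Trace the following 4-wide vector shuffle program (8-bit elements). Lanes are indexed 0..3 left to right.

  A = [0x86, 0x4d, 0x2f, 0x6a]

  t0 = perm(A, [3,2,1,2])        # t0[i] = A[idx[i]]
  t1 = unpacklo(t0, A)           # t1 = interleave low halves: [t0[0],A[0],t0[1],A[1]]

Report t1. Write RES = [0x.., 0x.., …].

RES = [ 0x6a  0x86  0x2f  0x4d ]

t0 = [0x6a, 0x2f, 0x4d, 0x2f]
t1 = [0x6a, 0x86, 0x2f, 0x4d]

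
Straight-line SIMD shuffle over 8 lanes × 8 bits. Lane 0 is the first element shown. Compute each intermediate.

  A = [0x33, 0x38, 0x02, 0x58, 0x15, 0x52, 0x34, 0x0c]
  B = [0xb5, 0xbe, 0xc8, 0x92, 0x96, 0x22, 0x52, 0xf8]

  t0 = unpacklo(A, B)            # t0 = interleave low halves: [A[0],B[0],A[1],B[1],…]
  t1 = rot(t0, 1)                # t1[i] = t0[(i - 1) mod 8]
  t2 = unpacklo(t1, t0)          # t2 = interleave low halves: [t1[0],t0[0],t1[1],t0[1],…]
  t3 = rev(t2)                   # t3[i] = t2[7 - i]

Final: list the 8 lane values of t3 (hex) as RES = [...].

  t0: 33 b5 38 be 02 c8 58 92
  t1: 92 33 b5 38 be 02 c8 58
  t2: 92 33 33 b5 b5 38 38 be
  t3: be 38 38 b5 b5 33 33 92

RES = [0xbe, 0x38, 0x38, 0xb5, 0xb5, 0x33, 0x33, 0x92]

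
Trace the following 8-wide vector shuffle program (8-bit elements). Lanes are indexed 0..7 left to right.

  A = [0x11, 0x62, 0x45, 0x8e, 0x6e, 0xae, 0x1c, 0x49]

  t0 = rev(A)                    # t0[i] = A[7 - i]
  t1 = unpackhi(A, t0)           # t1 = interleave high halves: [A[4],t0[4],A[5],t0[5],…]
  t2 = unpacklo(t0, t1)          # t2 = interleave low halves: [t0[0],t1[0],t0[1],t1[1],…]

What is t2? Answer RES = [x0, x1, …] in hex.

t0 = [0x49, 0x1c, 0xae, 0x6e, 0x8e, 0x45, 0x62, 0x11]
t1 = [0x6e, 0x8e, 0xae, 0x45, 0x1c, 0x62, 0x49, 0x11]
t2 = [0x49, 0x6e, 0x1c, 0x8e, 0xae, 0xae, 0x6e, 0x45]

RES = [ 0x49  0x6e  0x1c  0x8e  0xae  0xae  0x6e  0x45 ]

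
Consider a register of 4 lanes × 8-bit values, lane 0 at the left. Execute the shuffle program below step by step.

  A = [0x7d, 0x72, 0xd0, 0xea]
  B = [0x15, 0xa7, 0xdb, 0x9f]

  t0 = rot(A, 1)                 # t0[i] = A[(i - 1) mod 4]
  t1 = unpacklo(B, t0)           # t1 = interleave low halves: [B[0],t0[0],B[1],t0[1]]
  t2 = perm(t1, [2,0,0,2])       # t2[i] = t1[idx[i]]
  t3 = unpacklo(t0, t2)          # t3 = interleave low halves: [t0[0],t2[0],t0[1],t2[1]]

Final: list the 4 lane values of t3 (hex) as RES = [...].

t0 = [0xea, 0x7d, 0x72, 0xd0]
t1 = [0x15, 0xea, 0xa7, 0x7d]
t2 = [0xa7, 0x15, 0x15, 0xa7]
t3 = [0xea, 0xa7, 0x7d, 0x15]

RES = [0xea, 0xa7, 0x7d, 0x15]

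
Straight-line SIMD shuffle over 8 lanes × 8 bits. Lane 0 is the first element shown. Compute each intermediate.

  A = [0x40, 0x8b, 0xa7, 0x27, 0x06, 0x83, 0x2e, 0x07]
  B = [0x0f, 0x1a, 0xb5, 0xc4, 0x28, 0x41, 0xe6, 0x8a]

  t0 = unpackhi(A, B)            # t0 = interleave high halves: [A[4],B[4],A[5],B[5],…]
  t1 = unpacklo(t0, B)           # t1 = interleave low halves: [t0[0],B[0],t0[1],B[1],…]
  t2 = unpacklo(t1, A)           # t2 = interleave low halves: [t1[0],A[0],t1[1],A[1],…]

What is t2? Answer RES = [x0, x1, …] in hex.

RES = [ 0x06  0x40  0x0f  0x8b  0x28  0xa7  0x1a  0x27 ]

t0 = [0x06, 0x28, 0x83, 0x41, 0x2e, 0xe6, 0x07, 0x8a]
t1 = [0x06, 0x0f, 0x28, 0x1a, 0x83, 0xb5, 0x41, 0xc4]
t2 = [0x06, 0x40, 0x0f, 0x8b, 0x28, 0xa7, 0x1a, 0x27]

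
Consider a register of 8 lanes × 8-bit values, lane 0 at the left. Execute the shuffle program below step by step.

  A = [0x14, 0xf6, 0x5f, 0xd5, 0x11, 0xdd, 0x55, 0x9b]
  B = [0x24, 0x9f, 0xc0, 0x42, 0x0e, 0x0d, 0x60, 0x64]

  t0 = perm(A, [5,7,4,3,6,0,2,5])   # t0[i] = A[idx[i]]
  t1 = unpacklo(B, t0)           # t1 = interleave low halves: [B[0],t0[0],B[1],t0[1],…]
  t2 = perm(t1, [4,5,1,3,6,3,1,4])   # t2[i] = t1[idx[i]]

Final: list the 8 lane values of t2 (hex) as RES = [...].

RES = [ 0xc0  0x11  0xdd  0x9b  0x42  0x9b  0xdd  0xc0 ]

t0 = [0xdd, 0x9b, 0x11, 0xd5, 0x55, 0x14, 0x5f, 0xdd]
t1 = [0x24, 0xdd, 0x9f, 0x9b, 0xc0, 0x11, 0x42, 0xd5]
t2 = [0xc0, 0x11, 0xdd, 0x9b, 0x42, 0x9b, 0xdd, 0xc0]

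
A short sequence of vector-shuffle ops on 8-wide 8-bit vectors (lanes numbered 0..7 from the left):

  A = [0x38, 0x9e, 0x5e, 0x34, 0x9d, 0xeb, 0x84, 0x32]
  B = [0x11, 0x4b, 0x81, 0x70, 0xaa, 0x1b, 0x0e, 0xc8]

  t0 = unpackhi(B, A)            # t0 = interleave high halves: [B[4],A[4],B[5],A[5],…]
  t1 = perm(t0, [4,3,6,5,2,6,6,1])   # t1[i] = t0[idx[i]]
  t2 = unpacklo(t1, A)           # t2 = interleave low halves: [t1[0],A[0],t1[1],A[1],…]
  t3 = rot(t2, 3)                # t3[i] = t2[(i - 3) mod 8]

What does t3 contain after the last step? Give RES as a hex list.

RES = [ 0x5e  0x84  0x34  0x0e  0x38  0xeb  0x9e  0xc8 ]

  t0: aa 9d 1b eb 0e 84 c8 32
  t1: 0e eb c8 84 1b c8 c8 9d
  t2: 0e 38 eb 9e c8 5e 84 34
  t3: 5e 84 34 0e 38 eb 9e c8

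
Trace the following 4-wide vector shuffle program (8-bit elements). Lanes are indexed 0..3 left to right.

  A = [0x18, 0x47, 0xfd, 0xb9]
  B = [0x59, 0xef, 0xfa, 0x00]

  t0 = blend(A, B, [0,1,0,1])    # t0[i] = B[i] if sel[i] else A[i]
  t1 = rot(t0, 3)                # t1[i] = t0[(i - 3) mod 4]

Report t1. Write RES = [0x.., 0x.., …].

RES = [ 0xef  0xfd  0x00  0x18 ]

t0 = [0x18, 0xef, 0xfd, 0x00]
t1 = [0xef, 0xfd, 0x00, 0x18]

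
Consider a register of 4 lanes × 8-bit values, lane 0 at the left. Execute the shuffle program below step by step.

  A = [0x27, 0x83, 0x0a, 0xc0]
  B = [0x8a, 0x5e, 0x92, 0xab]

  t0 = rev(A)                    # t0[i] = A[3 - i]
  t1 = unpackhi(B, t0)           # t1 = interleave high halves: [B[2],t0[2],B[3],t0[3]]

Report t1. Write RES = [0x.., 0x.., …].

RES = [ 0x92  0x83  0xab  0x27 ]

t0 = [0xc0, 0x0a, 0x83, 0x27]
t1 = [0x92, 0x83, 0xab, 0x27]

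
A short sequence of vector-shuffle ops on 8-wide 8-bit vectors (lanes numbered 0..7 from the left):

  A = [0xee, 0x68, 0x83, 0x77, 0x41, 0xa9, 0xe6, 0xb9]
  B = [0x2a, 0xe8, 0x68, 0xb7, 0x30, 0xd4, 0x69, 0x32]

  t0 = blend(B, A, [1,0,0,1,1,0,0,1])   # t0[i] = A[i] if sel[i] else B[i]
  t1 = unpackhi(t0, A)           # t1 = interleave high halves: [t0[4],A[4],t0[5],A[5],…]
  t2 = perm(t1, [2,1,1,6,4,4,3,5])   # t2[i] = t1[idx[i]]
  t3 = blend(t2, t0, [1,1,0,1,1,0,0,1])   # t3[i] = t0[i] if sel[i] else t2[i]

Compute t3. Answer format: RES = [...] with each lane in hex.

RES = [0xee, 0xe8, 0x41, 0x77, 0x41, 0x69, 0xa9, 0xb9]

  t0: ee e8 68 77 41 d4 69 b9
  t1: 41 41 d4 a9 69 e6 b9 b9
  t2: d4 41 41 b9 69 69 a9 e6
  t3: ee e8 41 77 41 69 a9 b9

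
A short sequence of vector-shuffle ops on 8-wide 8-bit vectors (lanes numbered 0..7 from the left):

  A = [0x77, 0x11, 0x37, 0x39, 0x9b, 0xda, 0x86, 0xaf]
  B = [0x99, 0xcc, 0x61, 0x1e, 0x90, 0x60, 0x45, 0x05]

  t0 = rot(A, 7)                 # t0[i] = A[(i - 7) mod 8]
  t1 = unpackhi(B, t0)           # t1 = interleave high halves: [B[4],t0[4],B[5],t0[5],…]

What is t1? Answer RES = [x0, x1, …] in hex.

→ t0 |11|37|39|9b|da|86|af|77|
→ t1 |90|da|60|86|45|af|05|77|

RES = [ 0x90  0xda  0x60  0x86  0x45  0xaf  0x05  0x77 ]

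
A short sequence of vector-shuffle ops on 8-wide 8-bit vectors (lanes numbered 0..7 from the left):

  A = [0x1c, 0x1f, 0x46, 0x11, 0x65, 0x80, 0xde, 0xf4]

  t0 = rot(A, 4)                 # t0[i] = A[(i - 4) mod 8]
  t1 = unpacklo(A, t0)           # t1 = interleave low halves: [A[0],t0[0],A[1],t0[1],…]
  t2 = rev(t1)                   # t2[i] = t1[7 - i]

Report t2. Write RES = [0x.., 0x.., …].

→ t0 |65|80|de|f4|1c|1f|46|11|
→ t1 |1c|65|1f|80|46|de|11|f4|
→ t2 |f4|11|de|46|80|1f|65|1c|

RES = [ 0xf4  0x11  0xde  0x46  0x80  0x1f  0x65  0x1c ]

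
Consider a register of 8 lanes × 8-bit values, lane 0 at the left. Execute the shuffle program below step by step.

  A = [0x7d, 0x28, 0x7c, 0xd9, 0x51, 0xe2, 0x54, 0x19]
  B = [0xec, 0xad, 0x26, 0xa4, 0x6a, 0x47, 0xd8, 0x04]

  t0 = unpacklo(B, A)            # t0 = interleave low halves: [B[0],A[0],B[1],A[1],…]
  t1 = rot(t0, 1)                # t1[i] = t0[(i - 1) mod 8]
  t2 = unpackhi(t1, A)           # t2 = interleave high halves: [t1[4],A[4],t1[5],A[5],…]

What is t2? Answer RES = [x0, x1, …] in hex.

t0 = [0xec, 0x7d, 0xad, 0x28, 0x26, 0x7c, 0xa4, 0xd9]
t1 = [0xd9, 0xec, 0x7d, 0xad, 0x28, 0x26, 0x7c, 0xa4]
t2 = [0x28, 0x51, 0x26, 0xe2, 0x7c, 0x54, 0xa4, 0x19]

RES = [0x28, 0x51, 0x26, 0xe2, 0x7c, 0x54, 0xa4, 0x19]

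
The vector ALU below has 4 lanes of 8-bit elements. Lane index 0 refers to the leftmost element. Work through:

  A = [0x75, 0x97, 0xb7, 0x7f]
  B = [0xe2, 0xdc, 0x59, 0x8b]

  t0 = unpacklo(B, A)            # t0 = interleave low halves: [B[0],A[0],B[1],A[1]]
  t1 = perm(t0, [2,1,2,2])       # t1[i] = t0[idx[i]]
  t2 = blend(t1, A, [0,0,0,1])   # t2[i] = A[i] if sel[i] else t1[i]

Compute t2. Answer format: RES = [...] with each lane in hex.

RES = [ 0xdc  0x75  0xdc  0x7f ]

t0 = [0xe2, 0x75, 0xdc, 0x97]
t1 = [0xdc, 0x75, 0xdc, 0xdc]
t2 = [0xdc, 0x75, 0xdc, 0x7f]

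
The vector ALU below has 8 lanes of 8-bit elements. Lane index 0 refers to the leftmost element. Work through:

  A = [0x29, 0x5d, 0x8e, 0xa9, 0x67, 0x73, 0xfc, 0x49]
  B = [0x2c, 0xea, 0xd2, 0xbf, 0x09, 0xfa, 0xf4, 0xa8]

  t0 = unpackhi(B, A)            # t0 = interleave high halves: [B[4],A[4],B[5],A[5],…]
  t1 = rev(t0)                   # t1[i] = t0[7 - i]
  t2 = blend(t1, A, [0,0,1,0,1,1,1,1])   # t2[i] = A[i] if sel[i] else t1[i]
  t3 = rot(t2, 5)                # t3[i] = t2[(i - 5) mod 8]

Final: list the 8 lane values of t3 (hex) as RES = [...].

t0 = [0x09, 0x67, 0xfa, 0x73, 0xf4, 0xfc, 0xa8, 0x49]
t1 = [0x49, 0xa8, 0xfc, 0xf4, 0x73, 0xfa, 0x67, 0x09]
t2 = [0x49, 0xa8, 0x8e, 0xf4, 0x67, 0x73, 0xfc, 0x49]
t3 = [0xf4, 0x67, 0x73, 0xfc, 0x49, 0x49, 0xa8, 0x8e]

RES = [ 0xf4  0x67  0x73  0xfc  0x49  0x49  0xa8  0x8e ]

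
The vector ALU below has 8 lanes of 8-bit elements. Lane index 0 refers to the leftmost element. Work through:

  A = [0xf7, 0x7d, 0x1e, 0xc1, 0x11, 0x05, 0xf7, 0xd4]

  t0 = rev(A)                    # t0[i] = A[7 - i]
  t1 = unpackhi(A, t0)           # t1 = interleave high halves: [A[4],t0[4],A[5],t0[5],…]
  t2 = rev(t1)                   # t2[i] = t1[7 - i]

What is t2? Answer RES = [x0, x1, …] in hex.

  t0: d4 f7 05 11 c1 1e 7d f7
  t1: 11 c1 05 1e f7 7d d4 f7
  t2: f7 d4 7d f7 1e 05 c1 11

RES = [ 0xf7  0xd4  0x7d  0xf7  0x1e  0x05  0xc1  0x11 ]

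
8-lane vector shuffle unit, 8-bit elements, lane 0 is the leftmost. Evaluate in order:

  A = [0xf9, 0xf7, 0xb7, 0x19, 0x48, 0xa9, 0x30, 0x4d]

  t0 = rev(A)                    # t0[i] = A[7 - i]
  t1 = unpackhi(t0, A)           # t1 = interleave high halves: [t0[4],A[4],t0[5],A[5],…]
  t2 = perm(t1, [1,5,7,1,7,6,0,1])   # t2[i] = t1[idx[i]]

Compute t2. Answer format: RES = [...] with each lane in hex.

→ t0 |4d|30|a9|48|19|b7|f7|f9|
→ t1 |19|48|b7|a9|f7|30|f9|4d|
→ t2 |48|30|4d|48|4d|f9|19|48|

RES = [ 0x48  0x30  0x4d  0x48  0x4d  0xf9  0x19  0x48 ]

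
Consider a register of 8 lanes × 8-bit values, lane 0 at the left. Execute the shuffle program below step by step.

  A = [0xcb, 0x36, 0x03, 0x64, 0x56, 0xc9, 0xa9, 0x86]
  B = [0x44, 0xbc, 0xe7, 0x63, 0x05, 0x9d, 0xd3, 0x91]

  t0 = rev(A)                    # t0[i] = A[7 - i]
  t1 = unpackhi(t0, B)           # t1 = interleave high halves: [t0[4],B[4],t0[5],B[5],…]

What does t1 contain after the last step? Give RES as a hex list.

RES = [0x64, 0x05, 0x03, 0x9d, 0x36, 0xd3, 0xcb, 0x91]

  t0: 86 a9 c9 56 64 03 36 cb
  t1: 64 05 03 9d 36 d3 cb 91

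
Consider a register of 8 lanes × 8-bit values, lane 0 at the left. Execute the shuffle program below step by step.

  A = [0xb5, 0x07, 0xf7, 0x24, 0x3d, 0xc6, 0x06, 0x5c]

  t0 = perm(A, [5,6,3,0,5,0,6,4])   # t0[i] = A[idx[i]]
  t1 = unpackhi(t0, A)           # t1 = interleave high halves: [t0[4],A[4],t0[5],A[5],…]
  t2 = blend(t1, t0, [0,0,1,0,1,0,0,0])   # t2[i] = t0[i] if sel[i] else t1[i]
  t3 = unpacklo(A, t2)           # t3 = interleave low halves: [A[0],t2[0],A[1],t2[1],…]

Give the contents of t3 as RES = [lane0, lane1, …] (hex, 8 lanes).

RES = [0xb5, 0xc6, 0x07, 0x3d, 0xf7, 0x24, 0x24, 0xc6]

→ t0 |c6|06|24|b5|c6|b5|06|3d|
→ t1 |c6|3d|b5|c6|06|06|3d|5c|
→ t2 |c6|3d|24|c6|c6|06|3d|5c|
→ t3 |b5|c6|07|3d|f7|24|24|c6|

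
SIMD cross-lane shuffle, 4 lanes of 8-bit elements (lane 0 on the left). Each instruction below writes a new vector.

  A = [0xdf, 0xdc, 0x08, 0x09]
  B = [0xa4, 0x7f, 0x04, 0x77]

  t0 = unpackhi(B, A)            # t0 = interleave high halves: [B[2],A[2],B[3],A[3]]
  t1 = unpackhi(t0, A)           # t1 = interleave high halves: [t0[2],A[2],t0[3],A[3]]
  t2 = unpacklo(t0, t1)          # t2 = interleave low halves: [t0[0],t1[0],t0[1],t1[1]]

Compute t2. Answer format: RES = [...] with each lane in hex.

RES = [ 0x04  0x77  0x08  0x08 ]

→ t0 |04|08|77|09|
→ t1 |77|08|09|09|
→ t2 |04|77|08|08|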